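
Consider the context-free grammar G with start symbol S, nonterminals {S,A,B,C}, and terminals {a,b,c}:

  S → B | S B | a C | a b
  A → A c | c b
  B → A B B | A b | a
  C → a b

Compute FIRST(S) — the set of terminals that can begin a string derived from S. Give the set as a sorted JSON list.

Compute FIRST by fixpoint:
[1]
  A via A→c b: +{c}
  B via B→A B B: +{c}
  B via B→a: +{a}
  C via C→a b: +{a}
  S via S→B: +{a,c}
  FIRST(S)={a,c}  FIRST(A)={c}  FIRST(B)={a,c}  FIRST(C)={a}
[2] done
  FIRST(S)={a,c}  FIRST(A)={c}  FIRST(B)={a,c}  FIRST(C)={a}

FIRST(S) = ["a", "c"]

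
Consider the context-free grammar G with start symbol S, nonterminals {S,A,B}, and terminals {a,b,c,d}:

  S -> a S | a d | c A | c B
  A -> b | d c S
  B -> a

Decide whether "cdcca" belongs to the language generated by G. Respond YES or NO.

Convert to CNF:
  S -> T1 A | T1 B | T2 S | T2 T0
  A -> T0 X3 | b
  B -> a
  T0 -> d
  T1 -> c
  T2 -> a
  X3 -> T1 S

CYK fill:
  [0..0]={T1}  "c"  orig:{}
  [1..1]={T0}  "d"  orig:{}
  [2..2]={T1}  "c"  orig:{}
  [3..3]={T1}  "c"  orig:{}
  [4..4]={B,T2}  "a"  orig:{B}
  [0..1]=∅  "cd"
  [1..2]=∅  "dc"
  [2..3]=∅  "cc"
  [3..4]={S}  "ca"
  [0..2]=∅  "cdc"
  [1..3]=∅  "dcc"
  [2..4]={X3}  "cca"  orig:{}
  [0..3]=∅  "cdcc"
  [1..4]={A}  "dcca"
  [0..4]={S}  "cdcca"

S ∈ T[0,4] ⇒ YES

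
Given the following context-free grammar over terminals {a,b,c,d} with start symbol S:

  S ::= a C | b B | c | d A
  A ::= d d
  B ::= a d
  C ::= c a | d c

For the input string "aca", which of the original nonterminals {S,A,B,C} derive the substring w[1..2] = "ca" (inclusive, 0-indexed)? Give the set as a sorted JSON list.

Convert to CNF:
  S -> T0 A | T1 C | T3 B | c
  A -> T0 T0
  B -> T1 T0
  C -> T0 T2 | T2 T1
  T0 -> d
  T1 -> a
  T2 -> c
  T3 -> b

CYK table (by increasing span) (cells [i..j] with 1 ≤ i ≤ j ≤ 2 only):
  T[1,1] 'c' = {S,T2}  orig:{S}
  T[2,2] 'a' = {T1}  orig:{}
  T[1,2] 'ca' = {C}

Original NTs in T[1,2] deriving "ca": ["C"]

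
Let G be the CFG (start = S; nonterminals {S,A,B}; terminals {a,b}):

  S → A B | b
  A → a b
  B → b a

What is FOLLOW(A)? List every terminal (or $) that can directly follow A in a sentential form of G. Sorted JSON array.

Compute FIRST by fixpoint:
iter 1:
  A via A→a b: +{a}
  B via B→b a: +{b}
  S via S→A B: +{a}
  S via S→b: +{b}
  S: {a,b}  A: {a}  B: {b}
iter 2: (stable)
  S: {a,b}  A: {a}  B: {b}

Compute FOLLOW by fixpoint:
initialize: $ ∈ FOLLOW(S)
pass 1:
  S→A B: FOLLOW(A) ⊇ FIRST(B) = {b}; new: +{b}
  S→A B: FOLLOW(B) ⊇ FOLLOW(S) ⊇ {$}; new: +{$}
  FOLLOW[S]={$}  FOLLOW[A]={b}  FOLLOW[B]={$}
pass 2: (no change)
  FOLLOW[S]={$}  FOLLOW[A]={b}  FOLLOW[B]={$}

FOLLOW(A) = ["b"]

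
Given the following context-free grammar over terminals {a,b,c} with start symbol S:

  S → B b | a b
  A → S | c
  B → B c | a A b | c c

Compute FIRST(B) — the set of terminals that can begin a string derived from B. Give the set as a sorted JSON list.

FIRST iteration:
round 1:
  A via A→c: +{c}
  B via B→a A b: +{a}
  B via B→c c: +{c}
  S via S→B b: +{a,c}
  FIRST[S]={a,c}  FIRST[A]={c}  FIRST[B]={a,c}
round 2:
  A via A→S: +{a}
  FIRST[S]={a,c}  FIRST[A]={a,c}  FIRST[B]={a,c}
round 3: (stable)
  FIRST[S]={a,c}  FIRST[A]={a,c}  FIRST[B]={a,c}

FIRST(B) = ["a", "c"]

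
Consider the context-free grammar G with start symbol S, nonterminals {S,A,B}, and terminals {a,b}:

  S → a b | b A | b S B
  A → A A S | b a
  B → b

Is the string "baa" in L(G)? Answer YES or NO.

CNF form of G:
  S -> T0 A | T0 X3 | T1 T0
  A -> A X2 | T0 T1
  B -> b
  T0 -> b
  T1 -> a
  X2 -> A S
  X3 -> S B

CYK fill:
  cell(0,0) b: {B,T0}  orig:{B}
  cell(1,1) a: {T1}  orig:{}
  cell(2,2) a: {T1}  orig:{}
  cell(0,1) ba: {A}
  cell(1,2) aa: ∅
  cell(0,2) baa: ∅

S ∉ T[0,2] ⇒ NO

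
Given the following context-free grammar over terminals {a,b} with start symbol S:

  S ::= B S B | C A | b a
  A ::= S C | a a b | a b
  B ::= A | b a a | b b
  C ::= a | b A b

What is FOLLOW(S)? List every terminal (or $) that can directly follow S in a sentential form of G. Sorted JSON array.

FIRST sets, iterate to fixpoint:
iter 1:
  A via A→a a b: +{a}
  B via B→A: +{a}
  B via B→b a a: +{b}
  C via C→a: +{a}
  C via C→b A b: +{b}
  S via S→B S B: +{a,b}
  FIRST[S]={a,b}  FIRST[A]={a}  FIRST[B]={a,b}  FIRST[C]={a,b}
iter 2:
  A via A→S C: +{b}
  FIRST[S]={a,b}  FIRST[A]={a,b}  FIRST[B]={a,b}  FIRST[C]={a,b}
iter 3: (stable)
  FIRST[S]={a,b}  FIRST[A]={a,b}  FIRST[B]={a,b}  FIRST[C]={a,b}

FOLLOW sets:
initialize: $ ∈ FOLLOW(S)
[1]
  A→S C: FOLLOW(S) ⊇ FIRST(C) = {a,b}; new: +{a,b}
  C→b A b: FOLLOW(A) ⊇ FIRST(b) = {b}; new: +{b}
  S→B S B: FOLLOW(B) ⊇ FIRST(S) = {a,b}; new: +{a,b}
  S→B S B: FOLLOW(B) ⊇ FOLLOW(S) ⊇ {$,a,b}; new: +{$}
  S→C A: FOLLOW(C) ⊇ FIRST(A) = {a,b}; new: +{a,b}
  S→C A: FOLLOW(A) ⊇ FOLLOW(S) ⊇ {$,a,b}; new: +{$,a}
  FOLLOW(S)={$,a,b}  FOLLOW(A)={$,a,b}  FOLLOW(B)={$,a,b}  FOLLOW(C)={a,b}
[2]
  A→S C: FOLLOW(C) ⊇ FOLLOW(A) ⊇ {$,a,b}; new: +{$}
  FOLLOW(S)={$,a,b}  FOLLOW(A)={$,a,b}  FOLLOW(B)={$,a,b}  FOLLOW(C)={$,a,b}
[3] (no change)
  FOLLOW(S)={$,a,b}  FOLLOW(A)={$,a,b}  FOLLOW(B)={$,a,b}  FOLLOW(C)={$,a,b}

FOLLOW(S) = ["$", "a", "b"]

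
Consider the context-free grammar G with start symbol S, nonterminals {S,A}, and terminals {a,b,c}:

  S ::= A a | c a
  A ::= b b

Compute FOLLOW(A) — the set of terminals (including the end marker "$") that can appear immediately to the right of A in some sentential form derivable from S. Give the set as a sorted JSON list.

FIRST iteration:
[1]
  A via A→b b: +{b}
  S via S→A a: +{b}
  S via S→c a: +{c}
  FIRST(S)={b,c}  FIRST(A)={b}
[2] (no change)
  FIRST(S)={b,c}  FIRST(A)={b}

FOLLOW iteration:
initialize: $ ∈ FOLLOW(S)
iter 1:
  S→A a: FOLLOW(A) ⊇ FIRST(a) = {a}; new: +{a}
  S: {$}  A: {a}
iter 2: (no change)
  S: {$}  A: {a}

FOLLOW(A) = ["a"]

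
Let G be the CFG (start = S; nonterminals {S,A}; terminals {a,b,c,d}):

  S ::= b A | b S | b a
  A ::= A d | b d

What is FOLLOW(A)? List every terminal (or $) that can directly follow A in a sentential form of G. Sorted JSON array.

FIRST iteration:
[1]
  A via A→b d: +{b}
  S via S→b A: +{b}
  FIRST(S)={b}  FIRST(A)={b}
[2] (no change)
  FIRST(S)={b}  FIRST(A)={b}

Compute FOLLOW by fixpoint:
FOLLOW(S) := {$}
iter 1:
  A→A d: FOLLOW(A) ⊇ FIRST(d) = {d}; new: +{d}
  S→b A: FOLLOW(A) ⊇ FOLLOW(S) ⊇ {$}; new: +{$}
  FOLLOW(S)={$}  FOLLOW(A)={$,d}
iter 2: (stable)
  FOLLOW(S)={$}  FOLLOW(A)={$,d}

FOLLOW(A) = ["$", "d"]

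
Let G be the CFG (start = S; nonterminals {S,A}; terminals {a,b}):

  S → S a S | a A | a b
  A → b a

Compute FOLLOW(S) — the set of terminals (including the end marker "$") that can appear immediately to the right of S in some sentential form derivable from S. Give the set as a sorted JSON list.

FIRST sets, iterate to fixpoint:
pass 1:
  A via A→b a: +{b}
  S via S→a A: +{a}
  FIRST[S]={a}  FIRST[A]={b}
pass 2: (no change)
  FIRST[S]={a}  FIRST[A]={b}

FOLLOW sets:
FOLLOW(S) := {$}
round 1:
  S→S a S: FOLLOW(S) ⊇ FIRST(a) = {a}; new: +{a}
  S→a A: FOLLOW(A) ⊇ FOLLOW(S) ⊇ {$,a}; new: +{$,a}
  FOLLOW[S]={$,a}  FOLLOW[A]={$,a}
round 2: — fixpoint
  FOLLOW[S]={$,a}  FOLLOW[A]={$,a}

FOLLOW(S) = ["$", "a"]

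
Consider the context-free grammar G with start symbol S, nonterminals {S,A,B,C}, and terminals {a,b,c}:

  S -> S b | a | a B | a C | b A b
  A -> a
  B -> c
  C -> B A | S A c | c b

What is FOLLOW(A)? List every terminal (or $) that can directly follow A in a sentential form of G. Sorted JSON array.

FIRST iteration:
[1]
  A via A→a: +{a}
  B via B→c: +{c}
  C via C→B A: +{c}
  S via S→a: +{a}
  S via S→b A b: +{b}
  S: {a,b}  A: {a}  B: {c}  C: {c}
[2]
  C via C→S A c: +{a,b}
  S: {a,b}  A: {a}  B: {c}  C: {a,b,c}
[3] — fixpoint
  S: {a,b}  A: {a}  B: {c}  C: {a,b,c}

FOLLOW iteration:
initialize: $ ∈ FOLLOW(S)
pass 1:
  C→B A: FOLLOW(B) ⊇ FIRST(A) = {a}; new: +{a}
  C→S A c: FOLLOW(S) ⊇ FIRST(A) = {a}; new: +{a}
  C→S A c: FOLLOW(A) ⊇ FIRST(c) = {c}; new: +{c}
  S→S b: FOLLOW(S) ⊇ FIRST(b) = {b}; new: +{b}
  S→a B: FOLLOW(B) ⊇ FOLLOW(S) ⊇ {$,a,b}; new: +{$,b}
  S→a C: FOLLOW(C) ⊇ FOLLOW(S) ⊇ {$,a,b}; new: +{$,a,b}
  S→b A b: FOLLOW(A) ⊇ FIRST(b) = {b}; new: +{b}
  FOLLOW[S]={$,a,b}  FOLLOW[A]={b,c}  FOLLOW[B]={$,a,b}  FOLLOW[C]={$,a,b}
pass 2:
  C→B A: FOLLOW(A) ⊇ FOLLOW(C) ⊇ {$,a,b}; new: +{$,a}
  FOLLOW[S]={$,a,b}  FOLLOW[A]={$,a,b,c}  FOLLOW[B]={$,a,b}  FOLLOW[C]={$,a,b}
pass 3: (no change)
  FOLLOW[S]={$,a,b}  FOLLOW[A]={$,a,b,c}  FOLLOW[B]={$,a,b}  FOLLOW[C]={$,a,b}

FOLLOW(A) = ["$", "a", "b", "c"]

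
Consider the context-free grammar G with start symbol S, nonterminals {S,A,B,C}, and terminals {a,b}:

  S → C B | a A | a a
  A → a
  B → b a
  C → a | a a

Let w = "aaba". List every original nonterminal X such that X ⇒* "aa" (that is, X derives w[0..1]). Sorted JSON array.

Convert to CNF:
  S -> C B | T1 A | T1 T1
  A -> a
  B -> T0 T1
  C -> T1 T1 | a
  T0 -> b
  T1 -> a

CYK table (by increasing span) (cells [i..j] with 0 ≤ i ≤ j ≤ 1 only):
  [0..0]={A,C,T1}  "a"  orig:{A,C}
  [1..1]={A,C,T1}  "a"  orig:{A,C}
  [0..1]={C,S}  "aa"

Original NTs in T[0,1] deriving "aa": ["C", "S"]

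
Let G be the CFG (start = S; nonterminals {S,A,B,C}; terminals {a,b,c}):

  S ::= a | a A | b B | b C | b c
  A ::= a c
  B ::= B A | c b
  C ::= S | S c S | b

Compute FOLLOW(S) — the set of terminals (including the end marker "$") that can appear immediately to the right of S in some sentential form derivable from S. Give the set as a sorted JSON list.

FIRST sets, iterate to fixpoint:
pass 1:
  A via A→a c: +{a}
  B via B→c b: +{c}
  C via C→b: +{b}
  S via S→a: +{a}
  S via S→b B: +{b}
  FIRST[S]={a,b}  FIRST[A]={a}  FIRST[B]={c}  FIRST[C]={b}
pass 2:
  C via C→S: +{a}
  FIRST[S]={a,b}  FIRST[A]={a}  FIRST[B]={c}  FIRST[C]={a,b}
pass 3: — fixpoint
  FIRST[S]={a,b}  FIRST[A]={a}  FIRST[B]={c}  FIRST[C]={a,b}

Compute FOLLOW by fixpoint:
seed FOLLOW(S) with $
[1]
  B→B A: FOLLOW(B) ⊇ FIRST(A) = {a}; new: +{a}
  B→B A: FOLLOW(A) ⊇ FOLLOW(B) ⊇ {a}; new: +{a}
  C→S c S: FOLLOW(S) ⊇ FIRST(c) = {c}; new: +{c}
  S→a A: FOLLOW(A) ⊇ FOLLOW(S) ⊇ {$,c}; new: +{$,c}
  S→b B: FOLLOW(B) ⊇ FOLLOW(S) ⊇ {$,c}; new: +{$,c}
  S→b C: FOLLOW(C) ⊇ FOLLOW(S) ⊇ {$,c}; new: +{$,c}
  FOLLOW[S]={$,c}  FOLLOW[A]={$,a,c}  FOLLOW[B]={$,a,c}  FOLLOW[C]={$,c}
[2] (no change)
  FOLLOW[S]={$,c}  FOLLOW[A]={$,a,c}  FOLLOW[B]={$,a,c}  FOLLOW[C]={$,c}

FOLLOW(S) = ["$", "c"]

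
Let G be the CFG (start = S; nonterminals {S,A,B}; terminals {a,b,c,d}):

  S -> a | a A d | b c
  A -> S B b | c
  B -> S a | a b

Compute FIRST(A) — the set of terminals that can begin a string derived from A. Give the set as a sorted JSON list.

FIRST sets, iterate to fixpoint:
pass 1:
  A via A→c: +{c}
  B via B→a b: +{a}
  S via S→a: +{a}
  S via S→b c: +{b}
  FIRST[S]={a,b}  FIRST[A]={c}  FIRST[B]={a}
pass 2:
  A via A→S B b: +{a,b}
  B via B→S a: +{b}
  FIRST[S]={a,b}  FIRST[A]={a,b,c}  FIRST[B]={a,b}
pass 3: (stable)
  FIRST[S]={a,b}  FIRST[A]={a,b,c}  FIRST[B]={a,b}

FIRST(A) = ["a", "b", "c"]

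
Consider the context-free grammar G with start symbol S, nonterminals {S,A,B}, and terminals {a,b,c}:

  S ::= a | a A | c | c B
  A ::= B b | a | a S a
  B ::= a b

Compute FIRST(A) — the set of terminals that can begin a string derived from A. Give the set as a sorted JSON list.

FIRST sets, iterate to fixpoint:
round 1:
  A via A→a: +{a}
  B via B→a b: +{a}
  S via S→a: +{a}
  S via S→c: +{c}
  FIRST(S)={a,c}  FIRST(A)={a}  FIRST(B)={a}
round 2: (stable)
  FIRST(S)={a,c}  FIRST(A)={a}  FIRST(B)={a}

FIRST(A) = ["a"]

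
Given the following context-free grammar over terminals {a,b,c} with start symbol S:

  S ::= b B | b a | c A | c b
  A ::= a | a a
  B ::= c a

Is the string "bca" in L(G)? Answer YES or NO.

Convert to CNF:
  S -> T1 A | T1 T2 | T2 B | T2 T0
  A -> T0 T0 | a
  B -> T1 T0
  T0 -> a
  T1 -> c
  T2 -> b

Fill CYK table bottom-up:
  [0..0]={T2}  "b"  orig:{}
  [1..1]={T1}  "c"  orig:{}
  [2..2]={A,T0}  "a"  orig:{A}
  [0..1]=∅  "bc"
  [1..2]={B,S}  "ca"
  [0..2]={S}  "bca"

S ∈ T[0,2] ⇒ YES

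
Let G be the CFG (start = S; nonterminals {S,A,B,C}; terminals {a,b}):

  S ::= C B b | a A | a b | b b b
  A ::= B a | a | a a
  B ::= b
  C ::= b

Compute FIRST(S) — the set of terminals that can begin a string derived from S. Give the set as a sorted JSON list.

FIRST iteration:
[1]
  A via A→a: +{a}
  B via B→b: +{b}
  C via C→b: +{b}
  S via S→C B b: +{b}
  S via S→a A: +{a}
  S: {a,b}  A: {a}  B: {b}  C: {b}
[2]
  A via A→B a: +{b}
  S: {a,b}  A: {a,b}  B: {b}  C: {b}
[3] done
  S: {a,b}  A: {a,b}  B: {b}  C: {b}

FIRST(S) = ["a", "b"]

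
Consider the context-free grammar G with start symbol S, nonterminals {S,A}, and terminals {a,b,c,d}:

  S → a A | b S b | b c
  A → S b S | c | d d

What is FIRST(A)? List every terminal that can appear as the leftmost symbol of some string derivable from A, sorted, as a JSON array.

FIRST sets, iterate to fixpoint:
pass 1:
  A via A→c: +{c}
  A via A→d d: +{d}
  S via S→a A: +{a}
  S via S→b S b: +{b}
  S: {a,b}  A: {c,d}
pass 2:
  A via A→S b S: +{a,b}
  S: {a,b}  A: {a,b,c,d}
pass 3: (no change)
  S: {a,b}  A: {a,b,c,d}

FIRST(A) = ["a", "b", "c", "d"]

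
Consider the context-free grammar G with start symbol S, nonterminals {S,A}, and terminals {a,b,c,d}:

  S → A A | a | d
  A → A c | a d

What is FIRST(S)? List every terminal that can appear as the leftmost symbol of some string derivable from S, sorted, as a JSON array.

FIRST sets, iterate to fixpoint:
[1]
  A via A→a d: +{a}
  S via S→A A: +{a}
  S via S→d: +{d}
  FIRST(S)={a,d}  FIRST(A)={a}
[2] — fixpoint
  FIRST(S)={a,d}  FIRST(A)={a}

FIRST(S) = ["a", "d"]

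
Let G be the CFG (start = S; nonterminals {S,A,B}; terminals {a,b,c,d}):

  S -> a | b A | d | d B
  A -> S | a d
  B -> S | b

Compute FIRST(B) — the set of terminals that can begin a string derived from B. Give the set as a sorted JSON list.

Compute FIRST by fixpoint:
iter 1:
  A via A→a d: +{a}
  B via B→b: +{b}
  S via S→a: +{a}
  S via S→b A: +{b}
  S via S→d: +{d}
  FIRST(S)={a,b,d}  FIRST(A)={a}  FIRST(B)={b}
iter 2:
  A via A→S: +{b,d}
  B via B→S: +{a,d}
  FIRST(S)={a,b,d}  FIRST(A)={a,b,d}  FIRST(B)={a,b,d}
iter 3: (no change)
  FIRST(S)={a,b,d}  FIRST(A)={a,b,d}  FIRST(B)={a,b,d}

FIRST(B) = ["a", "b", "d"]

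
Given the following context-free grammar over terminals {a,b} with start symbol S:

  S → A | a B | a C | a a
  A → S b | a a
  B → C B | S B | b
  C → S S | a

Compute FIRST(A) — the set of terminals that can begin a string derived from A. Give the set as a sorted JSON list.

FIRST iteration:
[1]
  A via A→a a: +{a}
  B via B→b: +{b}
  C via C→a: +{a}
  S via S→A: +{a}
  FIRST(S)={a}  FIRST(A)={a}  FIRST(B)={b}  FIRST(C)={a}
[2]
  B via B→C B: +{a}
  FIRST(S)={a}  FIRST(A)={a}  FIRST(B)={a,b}  FIRST(C)={a}
[3] (stable)
  FIRST(S)={a}  FIRST(A)={a}  FIRST(B)={a,b}  FIRST(C)={a}

FIRST(A) = ["a"]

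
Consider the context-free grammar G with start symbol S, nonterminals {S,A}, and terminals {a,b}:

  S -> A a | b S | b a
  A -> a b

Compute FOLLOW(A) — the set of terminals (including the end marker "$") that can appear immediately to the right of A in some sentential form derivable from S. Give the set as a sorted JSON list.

FIRST iteration:
iter 1:
  A via A→a b: +{a}
  S via S→A a: +{a}
  S via S→b S: +{b}
  S: {a,b}  A: {a}
iter 2: (stable)
  S: {a,b}  A: {a}

Compute FOLLOW by fixpoint:
seed FOLLOW(S) with $
round 1:
  S→A a: FOLLOW(A) ⊇ FIRST(a) = {a}; new: +{a}
  FOLLOW(S)={$}  FOLLOW(A)={a}
round 2: (no change)
  FOLLOW(S)={$}  FOLLOW(A)={a}

FOLLOW(A) = ["a"]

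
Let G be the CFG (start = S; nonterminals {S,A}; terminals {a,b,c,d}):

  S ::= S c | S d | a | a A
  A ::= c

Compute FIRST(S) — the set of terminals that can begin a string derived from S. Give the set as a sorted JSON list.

FIRST sets, iterate to fixpoint:
pass 1:
  A via A→c: +{c}
  S via S→a: +{a}
  S: {a}  A: {c}
pass 2: (stable)
  S: {a}  A: {c}

FIRST(S) = ["a"]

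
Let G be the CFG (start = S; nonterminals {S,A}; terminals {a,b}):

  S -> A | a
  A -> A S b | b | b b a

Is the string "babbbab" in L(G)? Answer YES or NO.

Convert to CNF:
  S -> A X4 | T0 X5 | a | b
  A -> A X2 | T0 X3 | b
  T0 -> b
  T1 -> a
  X2 -> S T0
  X3 -> T0 T1
  X4 -> S T0
  X5 -> T0 T1

CYK table (by increasing span):
  [0..0]={A,S,T0}  "b"  orig:{A,S}
  [1..1]={S,T1}  "a"  orig:{S}
  [2..2]={A,S,T0}  "b"  orig:{A,S}
  [3..3]={A,S,T0}  "b"  orig:{A,S}
  [4..4]={A,S,T0}  "b"  orig:{A,S}
  [5..5]={S,T1}  "a"  orig:{S}
  [6..6]={A,S,T0}  "b"  orig:{A,S}
  [0..1]={X3,X5}  "ba"  orig:{}
  [1..2]={X2,X4}  "ab"  orig:{}
  [2..3]={X2,X4}  "bb"  orig:{}
  [3..4]={X2,X4}  "bb"  orig:{}
  [4..5]={X3,X5}  "ba"  orig:{}
  [5..6]={X2,X4}  "ab"  orig:{}
  [0..2]={A,S}  "bab"
  [1..3]=∅  "abb"
  [2..4]={A,S}  "bbb"
  [3..5]={A,S}  "bba"
  [4..6]={A,S}  "bab"
  [0..3]={X2,X4}  "babb"  orig:{}
  [1..4]=∅  "abbb"
  [2..5]=∅  "bbba"
  [3..6]={X2,X4}  "bbab"  orig:{}
  [0..4]={A,S}  "babbb"
  [1..5]=∅  "abbba"
  [2..6]={A,S}  "bbbab"
  [0..5]=∅  "babbba"
  [1..6]=∅  "abbbab"
  [0..6]={A,S}  "babbbab"

S ∈ T[0,6] ⇒ YES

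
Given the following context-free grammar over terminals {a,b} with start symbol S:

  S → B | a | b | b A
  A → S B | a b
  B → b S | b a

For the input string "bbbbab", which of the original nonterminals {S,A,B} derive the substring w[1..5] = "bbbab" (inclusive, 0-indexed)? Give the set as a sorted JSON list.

CNF form of G:
  S -> T1 A | T1 S | T1 T0 | a | b
  A -> S B | T0 T1
  B -> T1 S | T1 T0
  T0 -> a
  T1 -> b

CYK fill — only the sub-triangle for w[1..5]:
  [1..1]={S,T1}  "b"  orig:{S}
  [2..2]={S,T1}  "b"  orig:{S}
  [3..3]={S,T1}  "b"  orig:{S}
  [4..4]={S,T0}  "a"  orig:{S}
  [5..5]={S,T1}  "b"  orig:{S}
  [1..2]={B,S}  "bb"
  [2..3]={B,S}  "bb"
  [3..4]={B,S}  "ba"
  [4..5]={A}  "ab"
  [1..3]={A,B,S}  "bbb"
  [2..4]={A,B,S}  "bba"
  [3..5]={S}  "bab"
  [1..4]={A,B,S}  "bbba"
  [2..5]={B,S}  "bbab"
  [1..5]={A,B,S}  "bbbab"

Original NTs in T[1,5] deriving "bbbab": ["A", "B", "S"]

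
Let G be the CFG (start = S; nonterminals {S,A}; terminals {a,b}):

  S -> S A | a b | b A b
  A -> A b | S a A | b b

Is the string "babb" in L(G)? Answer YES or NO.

CNF form of G:
  S -> S A | T0 X3 | T1 T0
  A -> A T0 | S X2 | T0 T0
  T0 -> b
  T1 -> a
  X2 -> T1 A
  X3 -> A T0

CYK table (by increasing span):
  [0..0]={T0}  "b"  orig:{}
  [1..1]={T1}  "a"  orig:{}
  [2..2]={T0}  "b"  orig:{}
  [3..3]={T0}  "b"  orig:{}
  [0..1]=∅  "ba"
  [1..2]={S}  "ab"
  [2..3]={A}  "bb"
  [0..2]=∅  "bab"
  [1..3]={X2}  "abb"  orig:{}
  [0..3]=∅  "babb"

S ∉ T[0,3] ⇒ NO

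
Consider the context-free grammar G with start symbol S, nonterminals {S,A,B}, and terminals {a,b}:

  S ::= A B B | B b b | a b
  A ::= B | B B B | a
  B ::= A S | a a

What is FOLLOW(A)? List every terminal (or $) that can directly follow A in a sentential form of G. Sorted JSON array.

Compute FIRST by fixpoint:
pass 1:
  A via A→a: +{a}
  B via B→A S: +{a}
  S via S→A B B: +{a}
  S: {a}  A: {a}  B: {a}
pass 2: done
  S: {a}  A: {a}  B: {a}

FOLLOW sets:
seed FOLLOW(S) with $
round 1:
  A→B B B: FOLLOW(B) ⊇ FIRST(B) = {a}; new: +{a}
  B→A S: FOLLOW(A) ⊇ FIRST(S) = {a}; new: +{a}
  B→A S: FOLLOW(S) ⊇ FOLLOW(B) ⊇ {a}; new: +{a}
  S→A B B: FOLLOW(B) ⊇ FOLLOW(S) ⊇ {$,a}; new: +{$}
  S→B b b: FOLLOW(B) ⊇ FIRST(b) = {b}; new: +{b}
  FOLLOW(S)={$,a}  FOLLOW(A)={a}  FOLLOW(B)={$,a,b}
round 2:
  B→A S: FOLLOW(S) ⊇ FOLLOW(B) ⊇ {$,a,b}; new: +{b}
  FOLLOW(S)={$,a,b}  FOLLOW(A)={a}  FOLLOW(B)={$,a,b}
round 3: — fixpoint
  FOLLOW(S)={$,a,b}  FOLLOW(A)={a}  FOLLOW(B)={$,a,b}

FOLLOW(A) = ["a"]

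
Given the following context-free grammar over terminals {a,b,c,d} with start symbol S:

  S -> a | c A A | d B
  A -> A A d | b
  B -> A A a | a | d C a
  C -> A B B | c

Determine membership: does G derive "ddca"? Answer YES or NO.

Convert to CNF:
  S -> T0 B | T2 X7 | a
  A -> A X3 | b
  B -> A X4 | T0 X5 | a
  C -> A X6 | c
  T0 -> d
  T1 -> a
  T2 -> c
  X3 -> A T0
  X4 -> A T1
  X5 -> C T1
  X6 -> B B
  X7 -> A A

CYK table (by increasing span):
  [0..0]={T0}  "d"  orig:{}
  [1..1]={T0}  "d"  orig:{}
  [2..2]={C,T2}  "c"  orig:{C}
  [3..3]={B,S,T1}  "a"  orig:{B,S}
  [0..1]=∅  "dd"
  [1..2]=∅  "dc"
  [2..3]={X5}  "ca"  orig:{}
  [0..2]=∅  "ddc"
  [1..3]={B}  "dca"
  [0..3]={S}  "ddca"

S ∈ T[0,3] ⇒ YES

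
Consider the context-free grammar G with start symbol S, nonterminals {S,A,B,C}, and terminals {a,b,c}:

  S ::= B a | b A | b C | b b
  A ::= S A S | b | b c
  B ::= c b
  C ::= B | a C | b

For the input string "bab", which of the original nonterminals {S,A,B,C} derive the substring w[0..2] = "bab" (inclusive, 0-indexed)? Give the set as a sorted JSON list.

Convert to CNF:
  S -> B T2 | T0 A | T0 C | T0 T0
  A -> S X3 | T0 T1 | b
  B -> T1 T0
  C -> T1 T0 | T2 C | b
  T0 -> b
  T1 -> c
  T2 -> a
  X3 -> A S

Fill CYK table bottom-up — only the sub-triangle for w[0..2]:
  [0..0]={A,C,T0}  "b"  orig:{A,C}
  [1..1]={T2}  "a"  orig:{}
  [2..2]={A,C,T0}  "b"  orig:{A,C}
  [0..1]=∅  "ba"
  [1..2]={C}  "ab"
  [0..2]={S}  "bab"

Original NTs in T[0,2] deriving "bab": ["S"]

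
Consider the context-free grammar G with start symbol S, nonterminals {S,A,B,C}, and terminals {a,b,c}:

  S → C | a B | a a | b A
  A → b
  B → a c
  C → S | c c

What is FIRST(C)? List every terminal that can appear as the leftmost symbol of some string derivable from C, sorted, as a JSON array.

FIRST iteration:
round 1:
  A via A→b: +{b}
  B via B→a c: +{a}
  C via C→c c: +{c}
  S via S→C: +{c}
  S via S→a B: +{a}
  S via S→b A: +{b}
  S: {a,b,c}  A: {b}  B: {a}  C: {c}
round 2:
  C via C→S: +{a,b}
  S: {a,b,c}  A: {b}  B: {a}  C: {a,b,c}
round 3: — fixpoint
  S: {a,b,c}  A: {b}  B: {a}  C: {a,b,c}

FIRST(C) = ["a", "b", "c"]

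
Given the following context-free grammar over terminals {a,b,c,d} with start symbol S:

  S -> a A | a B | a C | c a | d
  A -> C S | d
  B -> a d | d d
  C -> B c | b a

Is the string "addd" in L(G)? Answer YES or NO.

CNF form of G:
  S -> T0 A | T0 B | T0 C | T2 T0 | d
  A -> C S | d
  B -> T0 T1 | T1 T1
  C -> B T2 | T3 T0
  T0 -> a
  T1 -> d
  T2 -> c
  T3 -> b

CYK fill:
  T[0,0] 'a' = {T0}  orig:{}
  T[1,1] 'd' = {A,S,T1}  orig:{A,S}
  T[2,2] 'd' = {A,S,T1}  orig:{A,S}
  T[3,3] 'd' = {A,S,T1}  orig:{A,S}
  T[0,1] 'ad' = {B,S}
  T[1,2] 'dd' = {B}
  T[2,3] 'dd' = {B}
  T[0,2] 'add' = {S}
  T[1,3] 'ddd' = ∅
  T[0,3] 'addd' = ∅

S ∉ T[0,3] ⇒ NO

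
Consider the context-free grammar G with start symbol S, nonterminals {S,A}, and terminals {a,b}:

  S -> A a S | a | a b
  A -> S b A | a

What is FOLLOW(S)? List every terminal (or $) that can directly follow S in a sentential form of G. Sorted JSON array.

FIRST sets, iterate to fixpoint:
pass 1:
  A via A→a: +{a}
  S via S→A a S: +{a}
  FIRST[S]={a}  FIRST[A]={a}
pass 2: (no change)
  FIRST[S]={a}  FIRST[A]={a}

FOLLOW iteration:
seed FOLLOW(S) with $
round 1:
  A→S b A: FOLLOW(S) ⊇ FIRST(b) = {b}; new: +{b}
  S→A a S: FOLLOW(A) ⊇ FIRST(a) = {a}; new: +{a}
  FOLLOW[S]={$,b}  FOLLOW[A]={a}
round 2: done
  FOLLOW[S]={$,b}  FOLLOW[A]={a}

FOLLOW(S) = ["$", "b"]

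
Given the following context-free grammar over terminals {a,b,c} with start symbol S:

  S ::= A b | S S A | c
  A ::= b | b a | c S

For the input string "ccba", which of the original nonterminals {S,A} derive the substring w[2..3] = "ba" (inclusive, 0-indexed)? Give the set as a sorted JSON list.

CNF form of G:
  S -> A T0 | S X3 | c
  A -> T0 T1 | T2 S | b
  T0 -> b
  T1 -> a
  T2 -> c
  X3 -> S A

CYK table (by increasing span) (cells [i..j] with 2 ≤ i ≤ j ≤ 3 only):
  cell(2,2) b: {A,T0}  orig:{A}
  cell(3,3) a: {T1}  orig:{}
  cell(2,3) ba: {A}

Original NTs in T[2,3] deriving "ba": ["A"]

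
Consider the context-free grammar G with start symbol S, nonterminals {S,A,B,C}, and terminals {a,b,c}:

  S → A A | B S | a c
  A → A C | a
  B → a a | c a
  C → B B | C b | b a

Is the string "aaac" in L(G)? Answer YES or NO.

Convert to CNF:
  S -> A A | B S | T0 T1
  A -> A C | a
  B -> T0 T0 | T1 T0
  C -> B B | C T2 | T2 T0
  T0 -> a
  T1 -> c
  T2 -> b

CYK fill:
  [0..0]={A,T0}  "a"  orig:{A}
  [1..1]={A,T0}  "a"  orig:{A}
  [2..2]={A,T0}  "a"  orig:{A}
  [3..3]={T1}  "c"  orig:{}
  [0..1]={B,S}  "aa"
  [1..2]={B,S}  "aa"
  [2..3]={S}  "ac"
  [0..2]=∅  "aaa"
  [1..3]=∅  "aac"
  [0..3]={S}  "aaac"

S ∈ T[0,3] ⇒ YES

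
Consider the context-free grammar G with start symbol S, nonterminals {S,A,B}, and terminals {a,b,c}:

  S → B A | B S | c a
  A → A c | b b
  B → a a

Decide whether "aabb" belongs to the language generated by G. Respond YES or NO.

CNF form of G:
  S -> B A | B S | T0 T2
  A -> A T0 | T1 T1
  B -> T2 T2
  T0 -> c
  T1 -> b
  T2 -> a

Fill CYK table bottom-up:
  T[0,0] 'a' = {T2}  orig:{}
  T[1,1] 'a' = {T2}  orig:{}
  T[2,2] 'b' = {T1}  orig:{}
  T[3,3] 'b' = {T1}  orig:{}
  T[0,1] 'aa' = {B}
  T[1,2] 'ab' = ∅
  T[2,3] 'bb' = {A}
  T[0,2] 'aab' = ∅
  T[1,3] 'abb' = ∅
  T[0,3] 'aabb' = {S}

S ∈ T[0,3] ⇒ YES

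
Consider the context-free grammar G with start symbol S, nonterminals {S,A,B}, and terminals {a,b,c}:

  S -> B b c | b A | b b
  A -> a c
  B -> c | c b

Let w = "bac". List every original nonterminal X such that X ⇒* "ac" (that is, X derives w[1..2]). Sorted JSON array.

CNF form of G:
  S -> B X3 | T2 A | T2 T2
  A -> T0 T1
  B -> T1 T2 | c
  T0 -> a
  T1 -> c
  T2 -> b
  X3 -> T2 T1

CYK table (by increasing span) — only the sub-triangle for w[1..2]:
  T[1,1] 'a' = {T0}  orig:{}
  T[2,2] 'c' = {B,T1}  orig:{B}
  T[1,2] 'ac' = {A}

Original NTs in T[1,2] deriving "ac": ["A"]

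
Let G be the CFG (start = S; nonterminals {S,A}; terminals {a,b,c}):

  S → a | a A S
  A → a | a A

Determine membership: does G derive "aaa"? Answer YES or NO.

Convert to CNF:
  S -> T0 X1 | a
  A -> T0 A | a
  T0 -> a
  X1 -> A S

CYK table (by increasing span):
  cell(0,0) a: {A,S,T0}  orig:{A,S}
  cell(1,1) a: {A,S,T0}  orig:{A,S}
  cell(2,2) a: {A,S,T0}  orig:{A,S}
  cell(0,1) aa: {A,X1}  orig:{A}
  cell(1,2) aa: {A,X1}  orig:{A}
  cell(0,2) aaa: {A,S,X1}  orig:{A,S}

S ∈ T[0,2] ⇒ YES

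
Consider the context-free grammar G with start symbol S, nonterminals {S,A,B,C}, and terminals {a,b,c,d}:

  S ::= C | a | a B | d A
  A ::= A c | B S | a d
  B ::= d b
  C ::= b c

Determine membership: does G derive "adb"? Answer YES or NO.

Convert to CNF:
  S -> T1 B | T2 A | T3 T0 | a
  A -> A T0 | B S | T1 T2
  B -> T2 T3
  C -> T3 T0
  T0 -> c
  T1 -> a
  T2 -> d
  T3 -> b

CYK fill:
  T[0,0] 'a' = {S,T1}  orig:{S}
  T[1,1] 'd' = {T2}  orig:{}
  T[2,2] 'b' = {T3}  orig:{}
  T[0,1] 'ad' = {A}
  T[1,2] 'db' = {B}
  T[0,2] 'adb' = {S}

S ∈ T[0,2] ⇒ YES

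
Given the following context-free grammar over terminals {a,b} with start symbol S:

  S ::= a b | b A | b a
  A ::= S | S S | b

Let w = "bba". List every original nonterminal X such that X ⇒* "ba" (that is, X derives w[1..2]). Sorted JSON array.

CNF form of G:
  S -> T0 T1 | T1 A | T1 T0
  A -> S S | T0 T1 | T1 A | T1 T0 | b
  T0 -> a
  T1 -> b

Fill CYK table bottom-up — only the sub-triangle for w[1..2]:
  T[1,1] 'b' = {A,T1}  orig:{A}
  T[2,2] 'a' = {T0}  orig:{}
  T[1,2] 'ba' = {A,S}

Original NTs in T[1,2] deriving "ba": ["A", "S"]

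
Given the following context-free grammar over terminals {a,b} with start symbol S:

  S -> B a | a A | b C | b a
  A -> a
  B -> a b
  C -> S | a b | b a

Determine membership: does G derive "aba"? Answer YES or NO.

Convert to CNF:
  S -> B T0 | T0 A | T1 C | T1 T0
  A -> a
  B -> T0 T1
  C -> B T0 | T0 A | T0 T1 | T1 C | T1 T0
  T0 -> a
  T1 -> b

Fill CYK table bottom-up:
  cell(0,0) a: {A,T0}  orig:{A}
  cell(1,1) b: {T1}  orig:{}
  cell(2,2) a: {A,T0}  orig:{A}
  cell(0,1) ab: {B,C}
  cell(1,2) ba: {C,S}
  cell(0,2) aba: {C,S}

S ∈ T[0,2] ⇒ YES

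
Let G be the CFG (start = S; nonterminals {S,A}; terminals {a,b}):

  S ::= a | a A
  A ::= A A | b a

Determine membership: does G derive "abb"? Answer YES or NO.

Convert to CNF:
  S -> T1 A | a
  A -> A A | T0 T1
  T0 -> b
  T1 -> a

Fill CYK table bottom-up:
  [0..0]={S,T1}  "a"  orig:{S}
  [1..1]={T0}  "b"  orig:{}
  [2..2]={T0}  "b"  orig:{}
  [0..1]=∅  "ab"
  [1..2]=∅  "bb"
  [0..2]=∅  "abb"

S ∉ T[0,2] ⇒ NO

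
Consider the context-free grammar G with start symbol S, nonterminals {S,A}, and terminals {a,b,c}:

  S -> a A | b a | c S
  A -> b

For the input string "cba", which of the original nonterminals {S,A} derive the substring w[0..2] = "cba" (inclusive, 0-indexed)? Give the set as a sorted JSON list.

Convert to CNF:
  S -> T0 A | T1 T0 | T2 S
  A -> b
  T0 -> a
  T1 -> b
  T2 -> c

Fill CYK table bottom-up (cells [i..j] with 0 ≤ i ≤ j ≤ 2 only):
  [0..0]={T2}  "c"  orig:{}
  [1..1]={A,T1}  "b"  orig:{A}
  [2..2]={T0}  "a"  orig:{}
  [0..1]=∅  "cb"
  [1..2]={S}  "ba"
  [0..2]={S}  "cba"

Original NTs in T[0,2] deriving "cba": ["S"]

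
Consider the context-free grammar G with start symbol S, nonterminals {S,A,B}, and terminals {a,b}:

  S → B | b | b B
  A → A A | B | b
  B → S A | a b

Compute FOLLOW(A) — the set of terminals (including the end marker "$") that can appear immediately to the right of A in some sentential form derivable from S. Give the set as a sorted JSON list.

FIRST sets, iterate to fixpoint:
pass 1:
  A via A→b: +{b}
  B via B→a b: +{a}
  S via S→B: +{a}
  S via S→b: +{b}
  FIRST(S)={a,b}  FIRST(A)={b}  FIRST(B)={a}
pass 2:
  A via A→B: +{a}
  B via B→S A: +{b}
  FIRST(S)={a,b}  FIRST(A)={a,b}  FIRST(B)={a,b}
pass 3: — fixpoint
  FIRST(S)={a,b}  FIRST(A)={a,b}  FIRST(B)={a,b}

FOLLOW sets:
seed FOLLOW(S) with $
iter 1:
  A→A A: FOLLOW(A) ⊇ FIRST(A) = {a,b}; new: +{a,b}
  A→B: FOLLOW(B) ⊇ FOLLOW(A) ⊇ {a,b}; new: +{a,b}
  B→S A: FOLLOW(S) ⊇ FIRST(A) = {a,b}; new: +{a,b}
  S→B: FOLLOW(B) ⊇ FOLLOW(S) ⊇ {$,a,b}; new: +{$}
  FOLLOW(S)={$,a,b}  FOLLOW(A)={a,b}  FOLLOW(B)={$,a,b}
iter 2:
  B→S A: FOLLOW(A) ⊇ FOLLOW(B) ⊇ {$,a,b}; new: +{$}
  FOLLOW(S)={$,a,b}  FOLLOW(A)={$,a,b}  FOLLOW(B)={$,a,b}
iter 3: (stable)
  FOLLOW(S)={$,a,b}  FOLLOW(A)={$,a,b}  FOLLOW(B)={$,a,b}

FOLLOW(A) = ["$", "a", "b"]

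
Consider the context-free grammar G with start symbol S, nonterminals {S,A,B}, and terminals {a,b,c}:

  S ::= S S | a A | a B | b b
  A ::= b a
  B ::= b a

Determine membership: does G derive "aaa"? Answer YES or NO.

Convert to CNF:
  S -> S S | T0 T0 | T1 A | T1 B
  A -> T0 T1
  B -> T0 T1
  T0 -> b
  T1 -> a

Fill CYK table bottom-up:
  T[0,0] 'a' = {T1}  orig:{}
  T[1,1] 'a' = {T1}  orig:{}
  T[2,2] 'a' = {T1}  orig:{}
  T[0,1] 'aa' = ∅
  T[1,2] 'aa' = ∅
  T[0,2] 'aaa' = ∅

S ∉ T[0,2] ⇒ NO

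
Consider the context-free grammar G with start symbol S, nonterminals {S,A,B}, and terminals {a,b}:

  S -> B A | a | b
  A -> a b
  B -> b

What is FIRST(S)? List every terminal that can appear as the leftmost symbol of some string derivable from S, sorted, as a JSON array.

FIRST sets, iterate to fixpoint:
[1]
  A via A→a b: +{a}
  B via B→b: +{b}
  S via S→B A: +{b}
  S via S→a: +{a}
  S: {a,b}  A: {a}  B: {b}
[2] (no change)
  S: {a,b}  A: {a}  B: {b}

FIRST(S) = ["a", "b"]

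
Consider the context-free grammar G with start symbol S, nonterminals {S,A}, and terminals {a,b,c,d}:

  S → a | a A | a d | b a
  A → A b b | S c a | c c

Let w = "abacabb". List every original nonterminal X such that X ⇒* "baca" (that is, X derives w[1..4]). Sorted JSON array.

Convert to CNF:
  S -> T0 T2 | T2 A | T2 T3 | a
  A -> A X4 | S X5 | T1 T1
  T0 -> b
  T1 -> c
  T2 -> a
  T3 -> d
  X4 -> T0 T0
  X5 -> T1 T2

Fill CYK table bottom-up — only the sub-triangle for w[1..4]:
  cell(1,1) b: {T0}  orig:{}
  cell(2,2) a: {S,T2}  orig:{S}
  cell(3,3) c: {T1}  orig:{}
  cell(4,4) a: {S,T2}  orig:{S}
  cell(1,2) ba: {S}
  cell(2,3) ac: ∅
  cell(3,4) ca: {X5}  orig:{}
  cell(1,3) bac: ∅
  cell(2,4) aca: {A}
  cell(1,4) baca: {A}

Original NTs in T[1,4] deriving "baca": ["A"]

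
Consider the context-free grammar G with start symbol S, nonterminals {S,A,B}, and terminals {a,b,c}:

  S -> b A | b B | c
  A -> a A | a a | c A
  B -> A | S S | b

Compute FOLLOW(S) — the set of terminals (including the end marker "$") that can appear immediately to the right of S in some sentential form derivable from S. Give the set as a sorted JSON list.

Compute FIRST by fixpoint:
iter 1:
  A via A→a A: +{a}
  A via A→c A: +{c}
  B via B→A: +{a,c}
  B via B→b: +{b}
  S via S→b A: +{b}
  S via S→c: +{c}
  FIRST[S]={b,c}  FIRST[A]={a,c}  FIRST[B]={a,b,c}
iter 2: done
  FIRST[S]={b,c}  FIRST[A]={a,c}  FIRST[B]={a,b,c}

Compute FOLLOW by fixpoint:
seed FOLLOW(S) with $
iter 1:
  B→S S: FOLLOW(S) ⊇ FIRST(S) = {b,c}; new: +{b,c}
  S→b A: FOLLOW(A) ⊇ FOLLOW(S) ⊇ {$,b,c}; new: +{$,b,c}
  S→b B: FOLLOW(B) ⊇ FOLLOW(S) ⊇ {$,b,c}; new: +{$,b,c}
  FOLLOW[S]={$,b,c}  FOLLOW[A]={$,b,c}  FOLLOW[B]={$,b,c}
iter 2: — fixpoint
  FOLLOW[S]={$,b,c}  FOLLOW[A]={$,b,c}  FOLLOW[B]={$,b,c}

FOLLOW(S) = ["$", "b", "c"]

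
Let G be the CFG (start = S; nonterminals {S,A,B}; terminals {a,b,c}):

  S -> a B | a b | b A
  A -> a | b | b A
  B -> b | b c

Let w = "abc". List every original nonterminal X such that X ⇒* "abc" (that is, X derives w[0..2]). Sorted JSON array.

CNF form of G:
  S -> T0 A | T2 B | T2 T0
  A -> T0 A | a | b
  B -> T0 T1 | b
  T0 -> b
  T1 -> c
  T2 -> a

CYK fill, restricted to cells inside w[0..2]:
  T[0,0] 'a' = {A,T2}  orig:{A}
  T[1,1] 'b' = {A,B,T0}  orig:{A,B}
  T[2,2] 'c' = {T1}  orig:{}
  T[0,1] 'ab' = {S}
  T[1,2] 'bc' = {B}
  T[0,2] 'abc' = {S}

Original NTs in T[0,2] deriving "abc": ["S"]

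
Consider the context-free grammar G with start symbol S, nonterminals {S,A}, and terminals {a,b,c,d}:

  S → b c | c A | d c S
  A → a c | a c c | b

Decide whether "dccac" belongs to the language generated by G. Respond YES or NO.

Convert to CNF:
  S -> T1 A | T2 T1 | T3 X5
  A -> T0 T1 | T0 X4 | b
  T0 -> a
  T1 -> c
  T2 -> b
  T3 -> d
  X4 -> T1 T1
  X5 -> T1 S

Fill CYK table bottom-up:
  [0..0]={T3}  "d"  orig:{}
  [1..1]={T1}  "c"  orig:{}
  [2..2]={T1}  "c"  orig:{}
  [3..3]={T0}  "a"  orig:{}
  [4..4]={T1}  "c"  orig:{}
  [0..1]=∅  "dc"
  [1..2]={X4}  "cc"  orig:{}
  [2..3]=∅  "ca"
  [3..4]={A}  "ac"
  [0..2]=∅  "dcc"
  [1..3]=∅  "cca"
  [2..4]={S}  "cac"
  [0..3]=∅  "dcca"
  [1..4]={X5}  "ccac"  orig:{}
  [0..4]={S}  "dccac"

S ∈ T[0,4] ⇒ YES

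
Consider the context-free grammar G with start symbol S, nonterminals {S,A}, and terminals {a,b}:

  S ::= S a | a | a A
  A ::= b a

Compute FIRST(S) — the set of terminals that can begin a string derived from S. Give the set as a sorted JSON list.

Compute FIRST by fixpoint:
iter 1:
  A via A→b a: +{b}
  S via S→a: +{a}
  FIRST(S)={a}  FIRST(A)={b}
iter 2: (stable)
  FIRST(S)={a}  FIRST(A)={b}

FIRST(S) = ["a"]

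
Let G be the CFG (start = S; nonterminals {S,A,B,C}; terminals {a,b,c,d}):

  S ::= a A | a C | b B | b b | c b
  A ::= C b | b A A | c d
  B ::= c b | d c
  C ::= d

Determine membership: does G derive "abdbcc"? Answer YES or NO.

Convert to CNF:
  S -> T0 B | T0 T0 | T1 T0 | T3 A | T3 C
  A -> C T0 | T0 X4 | T1 T2
  B -> T1 T0 | T2 T1
  C -> d
  T0 -> b
  T1 -> c
  T2 -> d
  T3 -> a
  X4 -> A A

CYK table (by increasing span):
  T[0,0] 'a' = {T3}  orig:{}
  T[1,1] 'b' = {T0}  orig:{}
  T[2,2] 'd' = {C,T2}  orig:{C}
  T[3,3] 'b' = {T0}  orig:{}
  T[4,4] 'c' = {T1}  orig:{}
  T[5,5] 'c' = {T1}  orig:{}
  T[0,1] 'ab' = ∅
  T[1,2] 'bd' = ∅
  T[2,3] 'db' = {A}
  T[3,4] 'bc' = ∅
  T[4,5] 'cc' = ∅
  T[0,2] 'abd' = ∅
  T[1,3] 'bdb' = ∅
  T[2,4] 'dbc' = ∅
  T[3,5] 'bcc' = ∅
  T[0,3] 'abdb' = ∅
  T[1,4] 'bdbc' = ∅
  T[2,5] 'dbcc' = ∅
  T[0,4] 'abdbc' = ∅
  T[1,5] 'bdbcc' = ∅
  T[0,5] 'abdbcc' = ∅

S ∉ T[0,5] ⇒ NO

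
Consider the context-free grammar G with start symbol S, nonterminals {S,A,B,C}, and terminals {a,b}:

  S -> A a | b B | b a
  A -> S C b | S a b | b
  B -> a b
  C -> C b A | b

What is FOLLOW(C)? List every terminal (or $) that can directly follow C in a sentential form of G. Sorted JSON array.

FIRST iteration:
round 1:
  A via A→b: +{b}
  B via B→a b: +{a}
  C via C→b: +{b}
  S via S→A a: +{b}
  FIRST[S]={b}  FIRST[A]={b}  FIRST[B]={a}  FIRST[C]={b}
round 2: (no change)
  FIRST[S]={b}  FIRST[A]={b}  FIRST[B]={a}  FIRST[C]={b}

Compute FOLLOW by fixpoint:
seed FOLLOW(S) with $
round 1:
  A→S C b: FOLLOW(S) ⊇ FIRST(C) = {b}; new: +{b}
  A→S C b: FOLLOW(C) ⊇ FIRST(b) = {b}; new: +{b}
  A→S a b: FOLLOW(S) ⊇ FIRST(a) = {a}; new: +{a}
  C→C b A: FOLLOW(A) ⊇ FOLLOW(C) ⊇ {b}; new: +{b}
  S→A a: FOLLOW(A) ⊇ FIRST(a) = {a}; new: +{a}
  S→b B: FOLLOW(B) ⊇ FOLLOW(S) ⊇ {$,a,b}; new: +{$,a,b}
  S: {$,a,b}  A: {a,b}  B: {$,a,b}  C: {b}
round 2: (stable)
  S: {$,a,b}  A: {a,b}  B: {$,a,b}  C: {b}

FOLLOW(C) = ["b"]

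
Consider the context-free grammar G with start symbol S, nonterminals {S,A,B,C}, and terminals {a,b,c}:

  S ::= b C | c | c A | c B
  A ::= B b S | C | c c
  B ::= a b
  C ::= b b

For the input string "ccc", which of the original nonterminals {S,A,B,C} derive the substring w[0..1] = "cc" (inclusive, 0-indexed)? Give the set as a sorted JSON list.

Convert to CNF:
  S -> T0 C | T1 A | T1 B | c
  A -> B X3 | T0 T0 | T1 T1
  B -> T2 T0
  C -> T0 T0
  T0 -> b
  T1 -> c
  T2 -> a
  X3 -> T0 S

Fill CYK table bottom-up (cells [i..j] with 0 ≤ i ≤ j ≤ 1 only):
  T[0,0] 'c' = {S,T1}  orig:{S}
  T[1,1] 'c' = {S,T1}  orig:{S}
  T[0,1] 'cc' = {A}

Original NTs in T[0,1] deriving "cc": ["A"]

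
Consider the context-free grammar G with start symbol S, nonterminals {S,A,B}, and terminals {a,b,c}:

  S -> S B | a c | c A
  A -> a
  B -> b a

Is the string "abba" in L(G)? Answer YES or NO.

Convert to CNF:
  S -> S B | T1 T2 | T2 A
  A -> a
  B -> T0 T1
  T0 -> b
  T1 -> a
  T2 -> c

CYK fill:
  cell(0,0) a: {A,T1}  orig:{A}
  cell(1,1) b: {T0}  orig:{}
  cell(2,2) b: {T0}  orig:{}
  cell(3,3) a: {A,T1}  orig:{A}
  cell(0,1) ab: ∅
  cell(1,2) bb: ∅
  cell(2,3) ba: {B}
  cell(0,2) abb: ∅
  cell(1,3) bba: ∅
  cell(0,3) abba: ∅

S ∉ T[0,3] ⇒ NO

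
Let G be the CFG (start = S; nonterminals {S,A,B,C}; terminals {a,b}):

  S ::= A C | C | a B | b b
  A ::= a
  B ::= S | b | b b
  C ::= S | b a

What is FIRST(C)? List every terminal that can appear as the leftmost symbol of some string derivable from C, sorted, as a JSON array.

FIRST sets, iterate to fixpoint:
[1]
  A via A→a: +{a}
  B via B→b: +{b}
  C via C→b a: +{b}
  S via S→A C: +{a}
  S via S→C: +{b}
  S: {a,b}  A: {a}  B: {b}  C: {b}
[2]
  B via B→S: +{a}
  C via C→S: +{a}
  S: {a,b}  A: {a}  B: {a,b}  C: {a,b}
[3] done
  S: {a,b}  A: {a}  B: {a,b}  C: {a,b}

FIRST(C) = ["a", "b"]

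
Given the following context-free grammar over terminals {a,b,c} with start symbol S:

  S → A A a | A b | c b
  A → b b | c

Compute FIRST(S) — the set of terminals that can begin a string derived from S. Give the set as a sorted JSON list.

Compute FIRST by fixpoint:
round 1:
  A via A→b b: +{b}
  A via A→c: +{c}
  S via S→A A a: +{b,c}
  S: {b,c}  A: {b,c}
round 2: (stable)
  S: {b,c}  A: {b,c}

FIRST(S) = ["b", "c"]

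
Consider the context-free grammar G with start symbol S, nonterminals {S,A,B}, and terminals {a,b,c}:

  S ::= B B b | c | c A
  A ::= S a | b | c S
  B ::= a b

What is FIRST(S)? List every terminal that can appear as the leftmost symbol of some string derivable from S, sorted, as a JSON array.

FIRST sets, iterate to fixpoint:
pass 1:
  A via A→b: +{b}
  A via A→c S: +{c}
  B via B→a b: +{a}
  S via S→B B b: +{a}
  S via S→c: +{c}
  S: {a,c}  A: {b,c}  B: {a}
pass 2:
  A via A→S a: +{a}
  S: {a,c}  A: {a,b,c}  B: {a}
pass 3: done
  S: {a,c}  A: {a,b,c}  B: {a}

FIRST(S) = ["a", "c"]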